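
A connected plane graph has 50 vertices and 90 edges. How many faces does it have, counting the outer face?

Euler's formula for a connected plane graph: V − E + F = 2, so F = 2 − 50 + 90 = 42.

42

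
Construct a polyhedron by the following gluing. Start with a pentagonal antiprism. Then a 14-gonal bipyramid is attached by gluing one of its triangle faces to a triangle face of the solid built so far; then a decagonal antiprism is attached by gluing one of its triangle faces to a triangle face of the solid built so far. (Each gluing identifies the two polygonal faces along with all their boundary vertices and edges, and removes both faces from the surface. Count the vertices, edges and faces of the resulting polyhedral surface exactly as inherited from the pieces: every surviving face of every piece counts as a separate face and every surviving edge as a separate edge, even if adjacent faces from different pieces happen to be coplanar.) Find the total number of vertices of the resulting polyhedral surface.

40

A pentagonal antiprism: V=10, E=20, F=12.
Attach a 14-gonal bipyramid (V=16, E=42, F=28) along a 3-gon: merge 3 vertices and 3 edges, delete both glued faces → V=23, E=59, F=38.
Attach a decagonal antiprism (V=20, E=40, F=22) along a 3-gon: merge 3 vertices and 3 edges, delete both glued faces → V=40, E=96, F=58.
Check: V − E + F = 40 − 96 + 58 = 2.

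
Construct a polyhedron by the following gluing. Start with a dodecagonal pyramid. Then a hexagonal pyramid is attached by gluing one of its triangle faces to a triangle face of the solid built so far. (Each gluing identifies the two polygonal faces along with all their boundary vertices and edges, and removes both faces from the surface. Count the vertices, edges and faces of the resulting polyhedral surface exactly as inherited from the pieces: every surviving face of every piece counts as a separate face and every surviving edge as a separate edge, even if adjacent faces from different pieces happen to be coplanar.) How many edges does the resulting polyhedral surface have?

A dodecagonal pyramid: V=13, E=24, F=13.
Attach a hexagonal pyramid (V=7, E=12, F=7) along a 3-gon: merge 3 vertices and 3 edges, delete both glued faces → V=17, E=33, F=18.
Check: V − E + F = 17 − 33 + 18 = 2.

33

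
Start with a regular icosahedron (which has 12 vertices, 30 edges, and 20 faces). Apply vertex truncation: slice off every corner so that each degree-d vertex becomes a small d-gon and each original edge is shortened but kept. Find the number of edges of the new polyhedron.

90

Truncation replaces each original edge-end by a new vertex, so V′ = 2E = 60.
Each original edge survives, and each old vertex of degree d contributes d new edges; summing degrees gives Σd = 2E, so E′ = E + 2E = 3E = 90.
Each original face survives and each original vertex becomes one new face: F′ = F + V = 32.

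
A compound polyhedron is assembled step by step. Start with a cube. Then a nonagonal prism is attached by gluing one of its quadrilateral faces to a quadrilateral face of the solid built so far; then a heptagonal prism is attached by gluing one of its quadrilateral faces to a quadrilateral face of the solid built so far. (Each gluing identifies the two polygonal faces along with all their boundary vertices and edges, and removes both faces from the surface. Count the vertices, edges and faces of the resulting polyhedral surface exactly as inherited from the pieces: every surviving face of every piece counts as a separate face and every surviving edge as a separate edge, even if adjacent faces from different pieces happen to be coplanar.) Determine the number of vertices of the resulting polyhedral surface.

A cube: V=8, E=12, F=6.
Attach a nonagonal prism (V=18, E=27, F=11) along a 4-gon: merge 4 vertices and 4 edges, delete both glued faces → V=22, E=35, F=15.
Attach a heptagonal prism (V=14, E=21, F=9) along a 4-gon: merge 4 vertices and 4 edges, delete both glued faces → V=32, E=52, F=22.
Check: V − E + F = 32 − 52 + 22 = 2.

32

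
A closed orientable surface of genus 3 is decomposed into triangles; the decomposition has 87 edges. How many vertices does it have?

χ = 2 − 2·3 = -4, and every face is a triangle so 3F = 2E.
F = 2E/3 = 58. Then V = -4 + E − F = -4 + 87 − 58 = 25.

25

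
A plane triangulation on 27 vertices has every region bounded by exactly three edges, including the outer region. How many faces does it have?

In a plane triangulation 3F = 2E and V − E + F = 2, so F = 2V − 4 = 2·27 − 4 = 50.

50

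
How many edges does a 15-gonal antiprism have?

60

An antiprism on an n-gon has two n-gon caps and 2n triangles: V = 2·15 = 30, E = 4·15 = 60, F = 2·15 + 2 = 32.
Check: V − E + F = 30 − 60 + 32 = 2.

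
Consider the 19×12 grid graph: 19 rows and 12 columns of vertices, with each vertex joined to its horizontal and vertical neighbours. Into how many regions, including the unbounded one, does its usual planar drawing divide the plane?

The grid has V = 19·12 = 228 vertices and E = 19·11 + 12·18 = 425 edges.
F = 2 − V + E = 2 − 228 + 425 = 199.

199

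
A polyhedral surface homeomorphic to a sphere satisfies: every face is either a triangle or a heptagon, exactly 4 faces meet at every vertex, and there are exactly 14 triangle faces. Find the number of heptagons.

Let x be the number of heptagons; then F = 14 + x.
Edge–face incidences: 2E = 3·14 + 7·x = 42 + 7x.
Every vertex has degree 4, so 4V = 2E.
Euler: V − E + F = 2 ⇒ (2E)/4 − E + (14 + x) = 2.
Multiply by 8: 2·(2E) − 4·(2E) + 8·(14 + x) = 16, i.e. 112 + 8x − 2·(42 + 7x) = 16.
Collecting terms: −6x + 28 = 16, so −6x = −12, so x = 2.
Then 2E = 42 + 7·2 = 56, so E = 28, V = 2E/4 = 14, F = 14 + 2 = 16.

2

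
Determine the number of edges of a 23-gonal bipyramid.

A bipyramid over an n-gon has 2n triangular faces and n + 2 vertices: V = 23 + 2 = 25, E = 3·23 = 69, F = 2·23 = 46.

69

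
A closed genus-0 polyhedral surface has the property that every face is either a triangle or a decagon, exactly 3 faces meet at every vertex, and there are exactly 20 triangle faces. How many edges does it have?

Let x be the number of decagons; then F = 20 + x.
Edge–face incidences: 2E = 3·20 + 10·x = 60 + 10x.
Every vertex has degree 3, so 3V = 2E.
Euler: V − E + F = 2 ⇒ (2E)/3 − E + (20 + x) = 2.
Multiply by 6: 2·(2E) − 3·(2E) + 6·(20 + x) = 12, i.e. 120 + 6x − (60 + 10x) = 12.
Collecting terms: −4x + 60 = 12, so −4x = −48, so x = 12.
Then 2E = 60 + 10·12 = 180, so E = 90, V = 2E/3 = 60, F = 20 + 12 = 32.

90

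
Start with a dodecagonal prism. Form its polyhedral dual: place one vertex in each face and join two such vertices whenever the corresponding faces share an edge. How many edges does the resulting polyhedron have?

The base solid has V = 24, E = 36, F = 14.
The dual swaps V and F and preserves E: V′ = F = 14, E′ = E = 36, F′ = V = 24.

36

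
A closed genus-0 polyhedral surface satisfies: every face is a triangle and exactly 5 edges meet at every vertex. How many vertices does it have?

Each face has 3 edges and each edge borders two faces, so 2E = 3F.
Each vertex has degree 5, so 5V = 2E and hence V = 3F/5.
Euler: V − E + F = 2 ⇒ (3F/5) − (3F/2) + F = 2.
Multiply by 10: (6 − 15 + 10)F = 20, i.e. 1F = 20.
So F = 20, E = 3·20/2 = 30, V = 3·20/5 = 12.

12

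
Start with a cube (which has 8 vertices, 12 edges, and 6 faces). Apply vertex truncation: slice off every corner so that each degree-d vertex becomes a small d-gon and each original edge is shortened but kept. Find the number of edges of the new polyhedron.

36

Truncation replaces each original edge-end by a new vertex, so V′ = 2E = 24.
Each original edge survives, and each old vertex of degree d contributes d new edges; summing degrees gives Σd = 2E, so E′ = E + 2E = 3E = 36.
Each original face survives and each original vertex becomes one new face: F′ = F + V = 14.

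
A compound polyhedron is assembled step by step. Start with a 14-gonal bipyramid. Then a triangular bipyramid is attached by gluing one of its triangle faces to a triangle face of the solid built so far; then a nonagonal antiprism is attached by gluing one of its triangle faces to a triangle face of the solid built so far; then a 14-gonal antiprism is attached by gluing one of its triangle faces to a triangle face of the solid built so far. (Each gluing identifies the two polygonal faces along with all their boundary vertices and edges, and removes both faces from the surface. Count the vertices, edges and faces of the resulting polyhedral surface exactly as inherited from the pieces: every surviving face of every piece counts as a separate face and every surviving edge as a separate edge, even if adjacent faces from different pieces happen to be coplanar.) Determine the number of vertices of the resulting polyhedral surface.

58

A 14-gonal bipyramid: V=16, E=42, F=28.
Attach a triangular bipyramid (V=5, E=9, F=6) along a 3-gon: merge 3 vertices and 3 edges, delete both glued faces → V=18, E=48, F=32.
Attach a nonagonal antiprism (V=18, E=36, F=20) along a 3-gon: merge 3 vertices and 3 edges, delete both glued faces → V=33, E=81, F=50.
Attach a 14-gonal antiprism (V=28, E=56, F=30) along a 3-gon: merge 3 vertices and 3 edges, delete both glued faces → V=58, E=134, F=78.
Check: V − E + F = 58 − 134 + 78 = 2.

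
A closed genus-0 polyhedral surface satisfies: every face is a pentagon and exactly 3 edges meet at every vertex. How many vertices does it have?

Each face has 5 edges and each edge borders two faces, so 2E = 5F.
Each vertex has degree 3, so 3V = 2E and hence V = 5F/3.
Euler: V − E + F = 2 ⇒ (5F/3) − (5F/2) + F = 2.
Multiply by 6: (10 − 15 + 6)F = 12, i.e. 1F = 12.
So F = 12, E = 5·12/2 = 30, V = 5·12/3 = 20.

20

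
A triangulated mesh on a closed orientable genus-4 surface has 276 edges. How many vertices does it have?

86

χ = 2 − 2·4 = -6, and every face is a triangle so 3F = 2E.
F = 2E/3 = 184. Then V = -6 + E − F = -6 + 276 − 184 = 86.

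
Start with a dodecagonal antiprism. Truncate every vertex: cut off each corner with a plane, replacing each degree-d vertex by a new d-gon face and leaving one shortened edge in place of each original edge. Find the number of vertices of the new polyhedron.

96

The base solid has V = 24, E = 48, F = 26.
Truncation replaces each original edge-end by a new vertex, so V′ = 2E = 96.
Each original edge survives, and each old vertex of degree d contributes d new edges; summing degrees gives Σd = 2E, so E′ = E + 2E = 3E = 144.
Each original face survives and each original vertex becomes one new face: F′ = F + V = 50.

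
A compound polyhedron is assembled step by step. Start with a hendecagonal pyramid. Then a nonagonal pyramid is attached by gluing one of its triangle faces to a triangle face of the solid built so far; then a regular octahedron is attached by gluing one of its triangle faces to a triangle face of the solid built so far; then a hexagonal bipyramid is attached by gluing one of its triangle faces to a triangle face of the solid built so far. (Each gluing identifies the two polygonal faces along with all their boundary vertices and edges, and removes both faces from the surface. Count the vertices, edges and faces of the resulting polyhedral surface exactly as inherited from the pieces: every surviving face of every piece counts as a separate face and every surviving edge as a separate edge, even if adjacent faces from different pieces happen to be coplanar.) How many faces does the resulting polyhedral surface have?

A hendecagonal pyramid: V=12, E=22, F=12.
Attach a nonagonal pyramid (V=10, E=18, F=10) along a 3-gon: merge 3 vertices and 3 edges, delete both glued faces → V=19, E=37, F=20.
Attach a regular octahedron (V=6, E=12, F=8) along a 3-gon: merge 3 vertices and 3 edges, delete both glued faces → V=22, E=46, F=26.
Attach a hexagonal bipyramid (V=8, E=18, F=12) along a 3-gon: merge 3 vertices and 3 edges, delete both glued faces → V=27, E=61, F=36.
Check: V − E + F = 27 − 61 + 36 = 2.

36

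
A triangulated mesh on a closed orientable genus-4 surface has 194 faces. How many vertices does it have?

91

χ = 2 − 2·4 = -6, and every face is a triangle so 3F = 2E.
E = 3·194/2 = 291. Then V = -6 + E − F = -6 + 291 − 194 = 91.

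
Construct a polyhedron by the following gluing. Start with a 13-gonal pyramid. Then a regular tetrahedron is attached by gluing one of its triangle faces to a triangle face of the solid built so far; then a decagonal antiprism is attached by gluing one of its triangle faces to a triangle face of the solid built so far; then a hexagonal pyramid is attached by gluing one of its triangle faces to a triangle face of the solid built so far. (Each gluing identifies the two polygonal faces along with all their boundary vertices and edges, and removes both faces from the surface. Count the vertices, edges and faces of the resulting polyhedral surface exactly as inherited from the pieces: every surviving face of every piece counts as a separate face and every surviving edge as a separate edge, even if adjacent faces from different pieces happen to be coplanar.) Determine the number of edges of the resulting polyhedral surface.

75

A 13-gonal pyramid: V=14, E=26, F=14.
Attach a regular tetrahedron (V=4, E=6, F=4) along a 3-gon: merge 3 vertices and 3 edges, delete both glued faces → V=15, E=29, F=16.
Attach a decagonal antiprism (V=20, E=40, F=22) along a 3-gon: merge 3 vertices and 3 edges, delete both glued faces → V=32, E=66, F=36.
Attach a hexagonal pyramid (V=7, E=12, F=7) along a 3-gon: merge 3 vertices and 3 edges, delete both glued faces → V=36, E=75, F=41.
Check: V − E + F = 36 − 75 + 41 = 2.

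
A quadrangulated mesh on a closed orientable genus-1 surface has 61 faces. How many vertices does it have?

61

χ = 2 − 2·1 = 0, and every face is a square so 4F = 2E.
E = 4·61/2 = 122. Then V = 0 + E − F = 0 + 122 − 61 = 61.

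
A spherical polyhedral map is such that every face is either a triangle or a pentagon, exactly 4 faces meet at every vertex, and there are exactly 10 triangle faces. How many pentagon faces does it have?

Let x be the number of pentagons; then F = 10 + x.
Edge–face incidences: 2E = 3·10 + 5·x = 30 + 5x.
Every vertex has degree 4, so 4V = 2E.
Euler: V − E + F = 2 ⇒ (2E)/4 − E + (10 + x) = 2.
Multiply by 8: 2·(2E) − 4·(2E) + 8·(10 + x) = 16, i.e. 80 + 8x − 2·(30 + 5x) = 16.
Collecting terms: −2x + 20 = 16, so −2x = −4, so x = 2.
Then 2E = 30 + 5·2 = 40, so E = 20, V = 2E/4 = 10, F = 10 + 2 = 12.

2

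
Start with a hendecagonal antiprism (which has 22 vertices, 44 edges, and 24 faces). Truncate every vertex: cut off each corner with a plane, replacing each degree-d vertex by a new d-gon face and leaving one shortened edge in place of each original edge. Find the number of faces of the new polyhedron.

46

Truncation replaces each original edge-end by a new vertex, so V′ = 2E = 88.
Each original edge survives, and each old vertex of degree d contributes d new edges; summing degrees gives Σd = 2E, so E′ = E + 2E = 3E = 132.
Each original face survives and each original vertex becomes one new face: F′ = F + V = 46.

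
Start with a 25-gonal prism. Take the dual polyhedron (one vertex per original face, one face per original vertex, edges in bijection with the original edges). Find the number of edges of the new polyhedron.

The base solid has V = 50, E = 75, F = 27.
The dual swaps V and F and preserves E: V′ = F = 27, E′ = E = 75, F′ = V = 50.

75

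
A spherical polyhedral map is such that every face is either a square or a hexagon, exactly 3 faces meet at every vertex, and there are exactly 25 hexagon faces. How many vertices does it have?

Let x be the number of squares; then F = 25 + x.
Edge–face incidences: 2E = 6·25 + 4·x = 150 + 4x.
Every vertex has degree 3, so 3V = 2E.
Euler: V − E + F = 2 ⇒ (2E)/3 − E + (25 + x) = 2.
Multiply by 6: 2·(2E) − 3·(2E) + 6·(25 + x) = 12, i.e. 150 + 6x − (150 + 4x) = 12.
Collecting terms: 2x = 12, so x = 6.
Then 2E = 150 + 4·6 = 174, so E = 87, V = 2E/3 = 58, F = 25 + 6 = 31.

58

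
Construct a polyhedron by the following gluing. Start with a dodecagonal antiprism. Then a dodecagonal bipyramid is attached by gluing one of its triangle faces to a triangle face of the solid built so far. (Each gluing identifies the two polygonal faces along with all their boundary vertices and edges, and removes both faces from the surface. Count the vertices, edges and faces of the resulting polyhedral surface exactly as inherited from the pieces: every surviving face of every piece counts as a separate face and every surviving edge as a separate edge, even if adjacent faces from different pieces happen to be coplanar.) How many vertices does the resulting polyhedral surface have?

35

A dodecagonal antiprism: V=24, E=48, F=26.
Attach a dodecagonal bipyramid (V=14, E=36, F=24) along a 3-gon: merge 3 vertices and 3 edges, delete both glued faces → V=35, E=81, F=48.
Check: V − E + F = 35 − 81 + 48 = 2.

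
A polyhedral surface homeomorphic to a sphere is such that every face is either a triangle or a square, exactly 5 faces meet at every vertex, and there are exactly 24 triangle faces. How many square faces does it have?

2

Let x be the number of squares; then F = 24 + x.
Edge–face incidences: 2E = 3·24 + 4·x = 72 + 4x.
Every vertex has degree 5, so 5V = 2E.
Euler: V − E + F = 2 ⇒ (2E)/5 − E + (24 + x) = 2.
Multiply by 10: 2·(2E) − 5·(2E) + 10·(24 + x) = 20, i.e. 240 + 10x − 3·(72 + 4x) = 20.
Collecting terms: −2x + 24 = 20, so −2x = −4, so x = 2.
Then 2E = 72 + 4·2 = 80, so E = 40, V = 2E/5 = 16, F = 24 + 2 = 26.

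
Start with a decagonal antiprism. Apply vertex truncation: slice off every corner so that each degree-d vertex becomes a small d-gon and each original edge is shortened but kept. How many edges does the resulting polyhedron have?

The base solid has V = 20, E = 40, F = 22.
Truncation replaces each original edge-end by a new vertex, so V′ = 2E = 80.
Each original edge survives, and each old vertex of degree d contributes d new edges; summing degrees gives Σd = 2E, so E′ = E + 2E = 3E = 120.
Each original face survives and each original vertex becomes one new face: F′ = F + V = 42.

120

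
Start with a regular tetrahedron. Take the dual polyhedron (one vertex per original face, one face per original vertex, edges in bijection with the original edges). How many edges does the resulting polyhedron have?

6

The base solid has V = 4, E = 6, F = 4.
The dual swaps V and F and preserves E: V′ = F = 4, E′ = E = 6, F′ = V = 4.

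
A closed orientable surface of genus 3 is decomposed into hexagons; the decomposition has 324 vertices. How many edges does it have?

492

χ = 2 − 2·3 = -4, and every face is a hexagon so 6F = 2E.
V − E + F = -4 with E = 6F/2 gives 324 − (6/2 − 1)·F = -4, so F = 164 and E = 492.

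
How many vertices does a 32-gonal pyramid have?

A pyramid on an n-gon base has one n-gon and n triangles: V = 32 + 1 = 33, E = 2·32 = 64, F = 32 + 1 = 33.

33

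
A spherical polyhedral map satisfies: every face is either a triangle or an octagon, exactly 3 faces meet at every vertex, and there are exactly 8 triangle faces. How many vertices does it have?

Let x be the number of octagons; then F = 8 + x.
Edge–face incidences: 2E = 3·8 + 8·x = 24 + 8x.
Every vertex has degree 3, so 3V = 2E.
Euler: V − E + F = 2 ⇒ (2E)/3 − E + (8 + x) = 2.
Multiply by 6: 2·(2E) − 3·(2E) + 6·(8 + x) = 12, i.e. 48 + 6x − (24 + 8x) = 12.
Collecting terms: −2x + 24 = 12, so −2x = −12, so x = 6.
Then 2E = 24 + 8·6 = 72, so E = 36, V = 2E/3 = 24, F = 8 + 6 = 14.

24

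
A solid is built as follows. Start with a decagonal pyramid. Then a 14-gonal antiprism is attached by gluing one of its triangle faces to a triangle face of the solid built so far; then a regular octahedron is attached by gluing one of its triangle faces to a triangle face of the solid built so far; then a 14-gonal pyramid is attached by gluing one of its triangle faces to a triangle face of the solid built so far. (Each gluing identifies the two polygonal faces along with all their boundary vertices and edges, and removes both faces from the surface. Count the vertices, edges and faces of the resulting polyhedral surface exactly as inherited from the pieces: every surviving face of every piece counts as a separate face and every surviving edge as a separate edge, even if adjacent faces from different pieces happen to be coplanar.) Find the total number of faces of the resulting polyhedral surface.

58

A decagonal pyramid: V=11, E=20, F=11.
Attach a 14-gonal antiprism (V=28, E=56, F=30) along a 3-gon: merge 3 vertices and 3 edges, delete both glued faces → V=36, E=73, F=39.
Attach a regular octahedron (V=6, E=12, F=8) along a 3-gon: merge 3 vertices and 3 edges, delete both glued faces → V=39, E=82, F=45.
Attach a 14-gonal pyramid (V=15, E=28, F=15) along a 3-gon: merge 3 vertices and 3 edges, delete both glued faces → V=51, E=107, F=58.
Check: V − E + F = 51 − 107 + 58 = 2.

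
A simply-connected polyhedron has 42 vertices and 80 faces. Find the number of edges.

Here V − E + F = 2.
E = V + F − (2) = 42 + 80 − (2) = 120.

120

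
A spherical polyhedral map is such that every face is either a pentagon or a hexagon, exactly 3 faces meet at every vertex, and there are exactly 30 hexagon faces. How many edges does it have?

Let x be the number of pentagons; then F = 30 + x.
Edge–face incidences: 2E = 6·30 + 5·x = 180 + 5x.
Every vertex has degree 3, so 3V = 2E.
Euler: V − E + F = 2 ⇒ (2E)/3 − E + (30 + x) = 2.
Multiply by 6: 2·(2E) − 3·(2E) + 6·(30 + x) = 12, i.e. 180 + 6x − (180 + 5x) = 12.
Collecting terms: x = 12.
Then 2E = 180 + 5·12 = 240, so E = 120, V = 2E/3 = 80, F = 30 + 12 = 42.

120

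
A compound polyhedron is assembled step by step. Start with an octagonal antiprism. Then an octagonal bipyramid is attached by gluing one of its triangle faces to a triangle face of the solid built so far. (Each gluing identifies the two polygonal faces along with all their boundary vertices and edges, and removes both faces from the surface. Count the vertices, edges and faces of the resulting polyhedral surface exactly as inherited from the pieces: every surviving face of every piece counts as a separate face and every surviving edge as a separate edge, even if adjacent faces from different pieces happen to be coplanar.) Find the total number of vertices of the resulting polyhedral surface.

23

An octagonal antiprism: V=16, E=32, F=18.
Attach an octagonal bipyramid (V=10, E=24, F=16) along a 3-gon: merge 3 vertices and 3 edges, delete both glued faces → V=23, E=53, F=32.
Check: V − E + F = 23 − 53 + 32 = 2.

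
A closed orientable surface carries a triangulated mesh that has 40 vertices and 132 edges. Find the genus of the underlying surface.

Every face is a triangle and each edge borders two faces, so 3F = 2·132, giving F = 88.
χ = V − E + F = 40 − 132 + 88 = -4.
For a closed orientable surface χ = 2 − 2g, so g = (2 − (-4))/2 = 3.

3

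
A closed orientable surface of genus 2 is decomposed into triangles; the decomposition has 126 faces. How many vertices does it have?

χ = 2 − 2·2 = -2, and every face is a triangle so 3F = 2E.
E = 3·126/2 = 189. Then V = -2 + E − F = -2 + 189 − 126 = 61.

61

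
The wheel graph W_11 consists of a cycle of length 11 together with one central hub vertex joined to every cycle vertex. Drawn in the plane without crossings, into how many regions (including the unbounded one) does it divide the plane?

W_11 has V = 11 + 1 = 12 vertices and E = 2·11 = 22 edges.
By Euler's formula F = 2 − V + E = 2 − 12 + 22 = 12.

12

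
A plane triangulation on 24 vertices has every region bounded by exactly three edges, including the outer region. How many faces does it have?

In a plane triangulation 3F = 2E and V − E + F = 2, so F = 2V − 4 = 2·24 − 4 = 44.

44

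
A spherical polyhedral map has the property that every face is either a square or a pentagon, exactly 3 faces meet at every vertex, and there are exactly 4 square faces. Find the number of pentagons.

Let x be the number of pentagons; then F = 4 + x.
Edge–face incidences: 2E = 4·4 + 5·x = 16 + 5x.
Every vertex has degree 3, so 3V = 2E.
Euler: V − E + F = 2 ⇒ (2E)/3 − E + (4 + x) = 2.
Multiply by 6: 2·(2E) − 3·(2E) + 6·(4 + x) = 12, i.e. 24 + 6x − (16 + 5x) = 12.
Collecting terms: x + 8 = 12, so x = 4.
Then 2E = 16 + 5·4 = 36, so E = 18, V = 2E/3 = 12, F = 4 + 4 = 8.

4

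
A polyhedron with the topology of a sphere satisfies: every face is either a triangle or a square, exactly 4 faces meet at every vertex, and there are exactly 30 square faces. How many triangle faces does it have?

Let x be the number of triangles; then F = 30 + x.
Edge–face incidences: 2E = 4·30 + 3·x = 120 + 3x.
Every vertex has degree 4, so 4V = 2E.
Euler: V − E + F = 2 ⇒ (2E)/4 − E + (30 + x) = 2.
Multiply by 8: 2·(2E) − 4·(2E) + 8·(30 + x) = 16, i.e. 240 + 8x − 2·(120 + 3x) = 16.
Collecting terms: 2x = 16, so x = 8.
Then 2E = 120 + 3·8 = 144, so E = 72, V = 2E/4 = 36, F = 30 + 8 = 38.

8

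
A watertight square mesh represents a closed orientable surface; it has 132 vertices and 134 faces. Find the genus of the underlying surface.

2

Every face is a square, so 2E = 4·134 = 536, giving E = 268.
χ = V − E + F = 132 − 268 + 134 = -2.
For a closed orientable surface χ = 2 − 2g, so g = (2 − (-2))/2 = 2.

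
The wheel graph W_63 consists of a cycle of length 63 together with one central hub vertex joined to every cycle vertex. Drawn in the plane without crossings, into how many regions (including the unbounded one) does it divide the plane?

W_63 has V = 63 + 1 = 64 vertices and E = 2·63 = 126 edges.
By Euler's formula F = 2 − V + E = 2 − 64 + 126 = 64.

64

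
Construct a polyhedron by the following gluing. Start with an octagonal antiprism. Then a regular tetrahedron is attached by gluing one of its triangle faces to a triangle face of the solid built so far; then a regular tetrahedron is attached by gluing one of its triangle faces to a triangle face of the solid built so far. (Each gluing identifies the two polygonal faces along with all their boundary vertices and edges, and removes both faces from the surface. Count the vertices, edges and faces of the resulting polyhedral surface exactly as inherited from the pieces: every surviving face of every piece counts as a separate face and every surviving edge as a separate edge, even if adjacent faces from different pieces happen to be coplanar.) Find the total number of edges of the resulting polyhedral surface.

38

An octagonal antiprism: V=16, E=32, F=18.
Attach a regular tetrahedron (V=4, E=6, F=4) along a 3-gon: merge 3 vertices and 3 edges, delete both glued faces → V=17, E=35, F=20.
Attach a regular tetrahedron (V=4, E=6, F=4) along a 3-gon: merge 3 vertices and 3 edges, delete both glued faces → V=18, E=38, F=22.
Check: V − E + F = 18 − 38 + 22 = 2.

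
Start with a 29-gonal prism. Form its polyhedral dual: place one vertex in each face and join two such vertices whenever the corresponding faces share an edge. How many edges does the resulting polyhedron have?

The base solid has V = 58, E = 87, F = 31.
The dual swaps V and F and preserves E: V′ = F = 31, E′ = E = 87, F′ = V = 58.

87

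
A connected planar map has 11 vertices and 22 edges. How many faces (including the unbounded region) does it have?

Euler's formula for a connected plane graph: V − E + F = 2, so F = 2 − 11 + 22 = 13.

13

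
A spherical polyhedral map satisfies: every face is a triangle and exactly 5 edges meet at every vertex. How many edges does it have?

Each face has 3 edges and each edge borders two faces, so 2E = 3F.
Each vertex has degree 5, so 5V = 2E and hence V = 3F/5.
Euler: V − E + F = 2 ⇒ (3F/5) − (3F/2) + F = 2.
Multiply by 10: (6 − 15 + 10)F = 20, i.e. 1F = 20.
So F = 20, E = 3·20/2 = 30, V = 3·20/5 = 12.

30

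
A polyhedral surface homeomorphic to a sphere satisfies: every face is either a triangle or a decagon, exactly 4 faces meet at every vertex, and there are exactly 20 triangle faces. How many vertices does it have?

20

Let x be the number of decagons; then F = 20 + x.
Edge–face incidences: 2E = 3·20 + 10·x = 60 + 10x.
Every vertex has degree 4, so 4V = 2E.
Euler: V − E + F = 2 ⇒ (2E)/4 − E + (20 + x) = 2.
Multiply by 8: 2·(2E) − 4·(2E) + 8·(20 + x) = 16, i.e. 160 + 8x − 2·(60 + 10x) = 16.
Collecting terms: −12x + 40 = 16, so −12x = −24, so x = 2.
Then 2E = 60 + 10·2 = 80, so E = 40, V = 2E/4 = 20, F = 20 + 2 = 22.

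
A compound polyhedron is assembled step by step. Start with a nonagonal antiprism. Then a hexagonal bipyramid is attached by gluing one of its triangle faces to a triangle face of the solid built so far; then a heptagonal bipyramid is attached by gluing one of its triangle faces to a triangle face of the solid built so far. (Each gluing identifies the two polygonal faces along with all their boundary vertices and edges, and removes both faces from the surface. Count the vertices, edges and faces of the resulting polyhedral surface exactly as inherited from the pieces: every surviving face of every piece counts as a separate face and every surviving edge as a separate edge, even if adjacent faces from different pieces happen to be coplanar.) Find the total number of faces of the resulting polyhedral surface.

42

A nonagonal antiprism: V=18, E=36, F=20.
Attach a hexagonal bipyramid (V=8, E=18, F=12) along a 3-gon: merge 3 vertices and 3 edges, delete both glued faces → V=23, E=51, F=30.
Attach a heptagonal bipyramid (V=9, E=21, F=14) along a 3-gon: merge 3 vertices and 3 edges, delete both glued faces → V=29, E=69, F=42.
Check: V − E + F = 29 − 69 + 42 = 2.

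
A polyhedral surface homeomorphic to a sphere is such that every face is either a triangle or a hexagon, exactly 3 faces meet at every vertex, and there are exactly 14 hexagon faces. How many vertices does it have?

Let x be the number of triangles; then F = 14 + x.
Edge–face incidences: 2E = 6·14 + 3·x = 84 + 3x.
Every vertex has degree 3, so 3V = 2E.
Euler: V − E + F = 2 ⇒ (2E)/3 − E + (14 + x) = 2.
Multiply by 6: 2·(2E) − 3·(2E) + 6·(14 + x) = 12, i.e. 84 + 6x − (84 + 3x) = 12.
Collecting terms: 3x = 12, so x = 4.
Then 2E = 84 + 3·4 = 96, so E = 48, V = 2E/3 = 32, F = 14 + 4 = 18.

32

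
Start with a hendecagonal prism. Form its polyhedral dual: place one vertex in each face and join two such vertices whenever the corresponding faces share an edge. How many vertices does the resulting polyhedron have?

13

The base solid has V = 22, E = 33, F = 13.
The dual swaps V and F and preserves E: V′ = F = 13, E′ = E = 33, F′ = V = 22.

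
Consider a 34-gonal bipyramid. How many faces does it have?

68

A bipyramid over an n-gon has 2n triangular faces and n + 2 vertices: V = 34 + 2 = 36, E = 3·34 = 102, F = 2·34 = 68.
Check: V − E + F = 36 − 102 + 68 = 2.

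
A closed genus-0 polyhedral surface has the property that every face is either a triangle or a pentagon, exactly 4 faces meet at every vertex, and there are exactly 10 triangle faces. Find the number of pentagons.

Let x be the number of pentagons; then F = 10 + x.
Edge–face incidences: 2E = 3·10 + 5·x = 30 + 5x.
Every vertex has degree 4, so 4V = 2E.
Euler: V − E + F = 2 ⇒ (2E)/4 − E + (10 + x) = 2.
Multiply by 8: 2·(2E) − 4·(2E) + 8·(10 + x) = 16, i.e. 80 + 8x − 2·(30 + 5x) = 16.
Collecting terms: −2x + 20 = 16, so −2x = −4, so x = 2.
Then 2E = 30 + 5·2 = 40, so E = 20, V = 2E/4 = 10, F = 10 + 2 = 12.

2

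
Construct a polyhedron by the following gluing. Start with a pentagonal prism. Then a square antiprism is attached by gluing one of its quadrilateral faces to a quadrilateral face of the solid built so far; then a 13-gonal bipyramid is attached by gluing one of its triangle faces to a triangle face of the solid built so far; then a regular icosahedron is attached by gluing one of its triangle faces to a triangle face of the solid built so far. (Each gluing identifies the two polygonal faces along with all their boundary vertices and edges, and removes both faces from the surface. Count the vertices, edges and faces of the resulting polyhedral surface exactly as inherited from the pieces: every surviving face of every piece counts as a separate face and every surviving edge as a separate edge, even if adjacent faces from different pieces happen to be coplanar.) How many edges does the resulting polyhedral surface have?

90

A pentagonal prism: V=10, E=15, F=7.
Attach a square antiprism (V=8, E=16, F=10) along a 4-gon: merge 4 vertices and 4 edges, delete both glued faces → V=14, E=27, F=15.
Attach a 13-gonal bipyramid (V=15, E=39, F=26) along a 3-gon: merge 3 vertices and 3 edges, delete both glued faces → V=26, E=63, F=39.
Attach a regular icosahedron (V=12, E=30, F=20) along a 3-gon: merge 3 vertices and 3 edges, delete both glued faces → V=35, E=90, F=57.
Check: V − E + F = 35 − 90 + 57 = 2.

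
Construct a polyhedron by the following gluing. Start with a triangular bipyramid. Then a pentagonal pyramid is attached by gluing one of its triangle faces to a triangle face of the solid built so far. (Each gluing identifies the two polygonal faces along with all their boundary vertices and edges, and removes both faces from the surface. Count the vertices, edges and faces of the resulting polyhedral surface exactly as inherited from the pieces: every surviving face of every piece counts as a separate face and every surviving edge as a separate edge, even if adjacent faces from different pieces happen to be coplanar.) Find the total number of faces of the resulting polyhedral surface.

A triangular bipyramid: V=5, E=9, F=6.
Attach a pentagonal pyramid (V=6, E=10, F=6) along a 3-gon: merge 3 vertices and 3 edges, delete both glued faces → V=8, E=16, F=10.
Check: V − E + F = 8 − 16 + 10 = 2.

10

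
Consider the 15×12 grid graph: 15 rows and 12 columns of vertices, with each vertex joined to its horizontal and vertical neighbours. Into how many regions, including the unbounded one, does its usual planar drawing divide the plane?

155

The grid has V = 15·12 = 180 vertices and E = 15·11 + 12·14 = 333 edges.
F = 2 − V + E = 2 − 180 + 333 = 155.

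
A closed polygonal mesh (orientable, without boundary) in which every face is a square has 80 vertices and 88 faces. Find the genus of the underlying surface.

5

Every face is a square, so 2E = 4·88 = 352, giving E = 176.
χ = V − E + F = 80 − 176 + 88 = -8.
For a closed orientable surface χ = 2 − 2g, so g = (2 − (-8))/2 = 5.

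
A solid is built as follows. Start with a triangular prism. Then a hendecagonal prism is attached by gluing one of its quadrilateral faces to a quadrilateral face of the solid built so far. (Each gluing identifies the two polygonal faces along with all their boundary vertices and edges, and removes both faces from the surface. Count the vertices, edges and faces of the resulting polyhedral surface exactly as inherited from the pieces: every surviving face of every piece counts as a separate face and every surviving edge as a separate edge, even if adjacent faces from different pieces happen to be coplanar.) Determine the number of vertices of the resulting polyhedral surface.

A triangular prism: V=6, E=9, F=5.
Attach a hendecagonal prism (V=22, E=33, F=13) along a 4-gon: merge 4 vertices and 4 edges, delete both glued faces → V=24, E=38, F=16.
Check: V − E + F = 24 − 38 + 16 = 2.

24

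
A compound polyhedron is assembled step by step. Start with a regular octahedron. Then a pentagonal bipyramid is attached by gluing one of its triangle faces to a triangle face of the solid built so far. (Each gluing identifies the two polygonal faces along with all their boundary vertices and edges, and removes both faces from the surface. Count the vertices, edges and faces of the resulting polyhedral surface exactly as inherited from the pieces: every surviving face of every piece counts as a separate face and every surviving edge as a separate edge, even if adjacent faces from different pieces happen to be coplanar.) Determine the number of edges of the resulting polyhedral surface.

A regular octahedron: V=6, E=12, F=8.
Attach a pentagonal bipyramid (V=7, E=15, F=10) along a 3-gon: merge 3 vertices and 3 edges, delete both glued faces → V=10, E=24, F=16.
Check: V − E + F = 10 − 24 + 16 = 2.

24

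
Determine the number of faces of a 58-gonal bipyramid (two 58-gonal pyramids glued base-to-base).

116

A bipyramid over an n-gon has 2n triangular faces and n + 2 vertices: V = 58 + 2 = 60, E = 3·58 = 174, F = 2·58 = 116.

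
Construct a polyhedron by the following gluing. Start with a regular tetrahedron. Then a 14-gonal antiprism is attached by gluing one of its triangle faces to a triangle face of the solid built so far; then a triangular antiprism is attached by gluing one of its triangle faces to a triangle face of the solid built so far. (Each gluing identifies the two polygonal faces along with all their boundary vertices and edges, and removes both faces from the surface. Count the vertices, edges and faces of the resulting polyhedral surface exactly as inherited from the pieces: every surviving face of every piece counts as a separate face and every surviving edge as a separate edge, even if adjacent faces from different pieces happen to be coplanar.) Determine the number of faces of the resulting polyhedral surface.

A regular tetrahedron: V=4, E=6, F=4.
Attach a 14-gonal antiprism (V=28, E=56, F=30) along a 3-gon: merge 3 vertices and 3 edges, delete both glued faces → V=29, E=59, F=32.
Attach a triangular antiprism (V=6, E=12, F=8) along a 3-gon: merge 3 vertices and 3 edges, delete both glued faces → V=32, E=68, F=38.
Check: V − E + F = 32 − 68 + 38 = 2.

38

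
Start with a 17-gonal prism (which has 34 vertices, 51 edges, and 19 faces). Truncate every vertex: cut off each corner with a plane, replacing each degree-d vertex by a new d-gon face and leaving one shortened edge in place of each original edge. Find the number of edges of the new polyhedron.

153

Truncation replaces each original edge-end by a new vertex, so V′ = 2E = 102.
Each original edge survives, and each old vertex of degree d contributes d new edges; summing degrees gives Σd = 2E, so E′ = E + 2E = 3E = 153.
Each original face survives and each original vertex becomes one new face: F′ = F + V = 53.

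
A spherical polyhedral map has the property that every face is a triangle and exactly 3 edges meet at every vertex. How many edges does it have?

6

Each face has 3 edges and each edge borders two faces, so 2E = 3F.
Each vertex has degree 3, so 3V = 2E and hence V = 3F/3.
Euler: V − E + F = 2 ⇒ (3F/3) − (3F/2) + F = 2.
Multiply by 6: (6 − 9 + 6)F = 12, i.e. 3F = 12.
So F = 4, E = 3·4/2 = 6, V = 3·4/3 = 4.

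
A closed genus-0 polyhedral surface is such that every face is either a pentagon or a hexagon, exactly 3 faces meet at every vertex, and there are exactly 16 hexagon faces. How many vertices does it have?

52

Let x be the number of pentagons; then F = 16 + x.
Edge–face incidences: 2E = 6·16 + 5·x = 96 + 5x.
Every vertex has degree 3, so 3V = 2E.
Euler: V − E + F = 2 ⇒ (2E)/3 − E + (16 + x) = 2.
Multiply by 6: 2·(2E) − 3·(2E) + 6·(16 + x) = 12, i.e. 96 + 6x − (96 + 5x) = 12.
Collecting terms: x = 12.
Then 2E = 96 + 5·12 = 156, so E = 78, V = 2E/3 = 52, F = 16 + 12 = 28.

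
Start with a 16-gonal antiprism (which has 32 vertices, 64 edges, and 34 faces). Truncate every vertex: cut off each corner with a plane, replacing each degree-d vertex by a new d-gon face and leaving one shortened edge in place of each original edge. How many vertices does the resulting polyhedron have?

Truncation replaces each original edge-end by a new vertex, so V′ = 2E = 128.
Each original edge survives, and each old vertex of degree d contributes d new edges; summing degrees gives Σd = 2E, so E′ = E + 2E = 3E = 192.
Each original face survives and each original vertex becomes one new face: F′ = F + V = 66.

128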